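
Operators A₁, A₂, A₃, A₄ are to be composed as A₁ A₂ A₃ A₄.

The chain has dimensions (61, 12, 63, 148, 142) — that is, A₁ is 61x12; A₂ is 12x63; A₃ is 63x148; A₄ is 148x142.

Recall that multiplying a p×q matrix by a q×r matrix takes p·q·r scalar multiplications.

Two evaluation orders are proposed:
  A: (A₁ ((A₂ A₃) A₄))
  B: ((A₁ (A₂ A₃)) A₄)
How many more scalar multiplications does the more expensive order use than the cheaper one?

Order A = (A₁ ((A₂ A₃) A₄)): (A₂ A₃): 12×63 by 63×148 → 12×148, cost 12·63·148 = 111888; ((A₂ A₃) A₄): 12×148 by 148×142 → 12×142, cost 12·148·142 = 252192; cumulative 364080; (A₁ ((A₂ A₃) A₄)): 61×12 by 12×142 → 61×142, cost 61·12·142 = 103944; cumulative 468024. Total 468024.
Order B = ((A₁ (A₂ A₃)) A₄): (A₂ A₃): 12×63 by 63×148 → 12×148, cost 12·63·148 = 111888; (A₁ (A₂ A₃)): 61×12 by 12×148 → 61×148, cost 61·12·148 = 108336; cumulative 220224; ((A₁ (A₂ A₃)) A₄): 61×148 by 148×142 → 61×142, cost 61·148·142 = 1281976; cumulative 1502200. Total 1502200.
Difference: |468024 − 1502200| = 1034176.

1034176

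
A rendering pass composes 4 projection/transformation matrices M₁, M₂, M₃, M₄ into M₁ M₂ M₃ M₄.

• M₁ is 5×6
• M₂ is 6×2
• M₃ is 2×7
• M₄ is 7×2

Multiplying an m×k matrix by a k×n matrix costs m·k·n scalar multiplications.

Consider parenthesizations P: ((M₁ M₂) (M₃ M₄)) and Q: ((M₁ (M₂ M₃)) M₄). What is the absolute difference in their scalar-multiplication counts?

256

Order P = ((M₁ M₂) (M₃ M₄)): (M₁ M₂): 5×6 by 6×2 → 5×2, cost 5·6·2 = 60; (M₃ M₄): 2×7 by 7×2 → 2×2, cost 2·7·2 = 28; ((M₁ M₂) (M₃ M₄)): 5×2 by 2×2 → 5×2, cost 5·2·2 = 20; cumulative 108. Total 108.
Order Q = ((M₁ (M₂ M₃)) M₄): (M₂ M₃): 6×2 by 2×7 → 6×7, cost 6·2·7 = 84; (M₁ (M₂ M₃)): 5×6 by 6×7 → 5×7, cost 5·6·7 = 210; cumulative 294; ((M₁ (M₂ M₃)) M₄): 5×7 by 7×2 → 5×2, cost 5·7·2 = 70; cumulative 364. Total 364.
Difference: |108 − 364| = 256.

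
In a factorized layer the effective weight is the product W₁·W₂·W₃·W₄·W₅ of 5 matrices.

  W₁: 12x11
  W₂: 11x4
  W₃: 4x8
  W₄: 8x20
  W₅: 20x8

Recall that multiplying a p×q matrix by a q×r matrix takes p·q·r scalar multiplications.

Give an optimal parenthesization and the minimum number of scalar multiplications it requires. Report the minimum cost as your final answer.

2192

Adjacent pairs: W₁W₂ = 12·11·4 = 528; W₂W₃ = 11·4·8 = 352; W₃W₄ = 4·8·20 = 640; W₄W₅ = 8·20·8 = 1280.
Length 3: W₁..W₃: k=1: 0+352+12·11·8=1408; k=2: 528+0+12·4·8=912 → min 912 | W₂..W₄: k=2: 0+640+11·4·20=1520; k=3: 352+0+11·8·20=2112 → min 1520 | W₃..W₅: k=3: 0+1280+4·8·8=1536; k=4: 640+0+4·20·8=1280 → min 1280.
Length 4: W₁..W₄: k=1: 0+1520+12·11·20=4160; k=2: 528+640+12·4·20=2128; k=3: 912+0+12·8·20=2832 → min 2128 | W₂..W₅: k=2: 0+1280+11·4·8=1632; k=3: 352+1280+11·8·8=2336; k=4: 1520+0+11·20·8=3280 → min 1632.
Length 5: W₁..W₅: k=1: 0+1632+12·11·8=2688; k=2: 528+1280+12·4·8=2192; k=3: 912+1280+12·8·8=2960; k=4: 2128+0+12·20·8=4048 → min 2192.
Optimal parenthesization: ((W₁·W₂)·((W₃·W₄)·W₅)) with cost 2192.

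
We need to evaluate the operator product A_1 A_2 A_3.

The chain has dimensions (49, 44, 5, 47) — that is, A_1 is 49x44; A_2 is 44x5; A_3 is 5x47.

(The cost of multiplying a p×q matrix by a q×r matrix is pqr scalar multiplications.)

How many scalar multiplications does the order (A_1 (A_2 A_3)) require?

111672

(A_2 A_3): 44×5 by 5×47 → 44×47, cost 44·5·47 = 10340
(A_1 (A_2 A_3)): 49×44 by 44×47 → 49×47, cost 49·44·47 = 101332; cumulative 111672
Total: 111672 scalar multiplications.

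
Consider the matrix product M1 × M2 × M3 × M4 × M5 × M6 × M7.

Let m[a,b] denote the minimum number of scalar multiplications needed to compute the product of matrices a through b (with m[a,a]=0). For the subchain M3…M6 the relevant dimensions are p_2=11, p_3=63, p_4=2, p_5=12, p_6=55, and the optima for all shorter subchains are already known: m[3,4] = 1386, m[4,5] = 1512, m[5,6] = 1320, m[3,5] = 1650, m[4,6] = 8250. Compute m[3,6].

3916

m[3,6] = min over k∈[3,5] of m[3,k]+m[k+1,6]+p_{2}·p_k·p_{6}.
k=3: 0 + 8250 + 11·63·55 = 46365; k=4: 1386 + 1320 + 11·2·55 = 3916; k=5: 1650 + 0 + 11·12·55 = 8910.
Minimum: 3916 at k=4.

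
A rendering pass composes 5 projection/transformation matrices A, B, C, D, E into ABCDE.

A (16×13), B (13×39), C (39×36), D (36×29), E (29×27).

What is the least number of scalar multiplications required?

Adjacent pairs: AB = 16·13·39 = 8112; BC = 13·39·36 = 18252; CD = 39·36·29 = 40716; DE = 36·29·27 = 28188.
Length 3: A..C: k=1: 0+18252+16·13·36=25740; k=2: 8112+0+16·39·36=30576 → min 25740 | B..D: k=2: 0+40716+13·39·29=55419; k=3: 18252+0+13·36·29=31824 → min 31824 | C..E: k=3: 0+28188+39·36·27=66096; k=4: 40716+0+39·29·27=71253 → min 66096.
Length 4: A..D: k=1: 0+31824+16·13·29=37856; k=2: 8112+40716+16·39·29=66924; k=3: 25740+0+16·36·29=42444 → min 37856 | B..E: k=2: 0+66096+13·39·27=79785; k=3: 18252+28188+13·36·27=59076; k=4: 31824+0+13·29·27=42003 → min 42003.
Length 5: A..E: k=1: 0+42003+16·13·27=47619; k=2: 8112+66096+16·39·27=91056; k=3: 25740+28188+16·36·27=69480; k=4: 37856+0+16·29·27=50384 → min 47619.
Optimal order: (A(((BC)D)E)) with cost 47619.

47619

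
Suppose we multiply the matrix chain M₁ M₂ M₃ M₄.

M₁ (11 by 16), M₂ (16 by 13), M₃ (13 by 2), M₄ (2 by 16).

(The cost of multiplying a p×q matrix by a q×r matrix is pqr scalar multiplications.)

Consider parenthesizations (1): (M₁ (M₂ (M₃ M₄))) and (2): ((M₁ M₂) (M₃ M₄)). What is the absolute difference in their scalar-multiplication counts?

Order (1) = (M₁ (M₂ (M₃ M₄))): (M₃ M₄): 13×2 by 2×16 → 13×16, cost 13·2·16 = 416; (M₂ (M₃ M₄)): 16×13 by 13×16 → 16×16, cost 16·13·16 = 3328; cumulative 3744; (M₁ (M₂ (M₃ M₄))): 11×16 by 16×16 → 11×16, cost 11·16·16 = 2816; cumulative 6560. Total 6560.
Order (2) = ((M₁ M₂) (M₃ M₄)): (M₁ M₂): 11×16 by 16×13 → 11×13, cost 11·16·13 = 2288; (M₃ M₄): 13×2 by 2×16 → 13×16, cost 13·2·16 = 416; ((M₁ M₂) (M₃ M₄)): 11×13 by 13×16 → 11×16, cost 11·13·16 = 2288; cumulative 4992. Total 4992.
Difference: |6560 − 4992| = 1568.

1568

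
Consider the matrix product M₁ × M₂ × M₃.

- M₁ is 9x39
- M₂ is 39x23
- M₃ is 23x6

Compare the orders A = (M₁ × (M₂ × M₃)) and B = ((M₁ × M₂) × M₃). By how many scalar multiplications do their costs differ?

Order A = (M₁ × (M₂ × M₃)): (M₂ × M₃): 39×23 by 23×6 → 39×6, cost 39·23·6 = 5382; (M₁ × (M₂ × M₃)): 9×39 by 39×6 → 9×6, cost 9·39·6 = 2106; cumulative 7488. Total 7488.
Order B = ((M₁ × M₂) × M₃): (M₁ × M₂): 9×39 by 39×23 → 9×23, cost 9·39·23 = 8073; ((M₁ × M₂) × M₃): 9×23 by 23×6 → 9×6, cost 9·23·6 = 1242; cumulative 9315. Total 9315.
Difference: |7488 − 9315| = 1827.

1827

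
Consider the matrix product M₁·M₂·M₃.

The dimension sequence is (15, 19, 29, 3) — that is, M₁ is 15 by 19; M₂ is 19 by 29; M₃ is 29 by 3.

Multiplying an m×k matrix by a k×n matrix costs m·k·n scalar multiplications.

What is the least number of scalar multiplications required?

2508

Order (M₁·(M₂·M₃)): (M₂·M₃): 19×29 by 29×3 → 19×3, cost 19·29·3 = 1653; (M₁·(M₂·M₃)): 15×19 by 19×3 → 15×3, cost 15·19·3 = 855; cumulative 2508. Total 2508.
Order ((M₁·M₂)·M₃): (M₁·M₂): 15×19 by 19×29 → 15×29, cost 15·19·29 = 8265; ((M₁·M₂)·M₃): 15×29 by 29×3 → 15×3, cost 15·29·3 = 1305; cumulative 9570. Total 9570.
Minimum: 2508.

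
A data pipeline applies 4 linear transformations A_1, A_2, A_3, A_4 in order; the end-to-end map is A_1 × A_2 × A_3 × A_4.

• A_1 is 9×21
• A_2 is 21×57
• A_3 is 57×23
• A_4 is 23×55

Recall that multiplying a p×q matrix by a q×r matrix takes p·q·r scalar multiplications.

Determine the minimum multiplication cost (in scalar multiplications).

Adjacent pairs: A_1A_2 = 9·21·57 = 10773; A_2A_3 = 21·57·23 = 27531; A_3A_4 = 57·23·55 = 72105.
Length 3: A_1..A_3: k=1: 0+27531+9·21·23=31878; k=2: 10773+0+9·57·23=22572 → min 22572 | A_2..A_4: k=2: 0+72105+21·57·55=137940; k=3: 27531+0+21·23·55=54096 → min 54096.
Length 4: A_1..A_4: k=1: 0+54096+9·21·55=64491; k=2: 10773+72105+9·57·55=111093; k=3: 22572+0+9·23·55=33957 → min 33957.
Optimal order: (((A_1 × A_2) × A_3) × A_4) with cost 33957.

33957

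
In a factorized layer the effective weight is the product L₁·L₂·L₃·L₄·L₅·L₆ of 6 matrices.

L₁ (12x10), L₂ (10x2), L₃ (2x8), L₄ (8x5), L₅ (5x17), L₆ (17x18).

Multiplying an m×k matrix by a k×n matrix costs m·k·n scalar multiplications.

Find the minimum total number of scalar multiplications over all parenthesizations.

Adjacent pairs: L₁L₂ = 12·10·2 = 240; L₂L₃ = 10·2·8 = 160; L₃L₄ = 2·8·5 = 80; L₄L₅ = 8·5·17 = 680; L₅L₆ = 5·17·18 = 1530.
Length 3: L₁..L₃: k=1: 0+160+12·10·8=1120; k=2: 240+0+12·2·8=432 → min 432 | L₂..L₄: k=2: 0+80+10·2·5=180; k=3: 160+0+10·8·5=560 → min 180 | L₃..L₅: k=3: 0+680+2·8·17=952; k=4: 80+0+2·5·17=250 → min 250 | L₄..L₆: k=4: 0+1530+8·5·18=2250; k=5: 680+0+8·17·18=3128 → min 2250.
Length 4: L₁..L₄: k=1: 0+180+12·10·5=780; k=2: 240+80+12·2·5=440; k=3: 432+0+12·8·5=912 → min 440 | L₂..L₅: k=2: 0+250+10·2·17=590; k=3: 160+680+10·8·17=2200; k=4: 180+0+10·5·17=1030 → min 590 | L₃..L₆: k=3: 0+2250+2·8·18=2538; k=4: 80+1530+2·5·18=1790; k=5: 250+0+2·17·18=862 → min 862.
Length 5: L₁..L₅: k=1: 0+590+12·10·17=2630; k=2: 240+250+12·2·17=898; k=3: 432+680+12·8·17=2744; k=4: 440+0+12·5·17=1460 → min 898 | L₂..L₆: k=2: 0+862+10·2·18=1222; k=3: 160+2250+10·8·18=3850; k=4: 180+1530+10·5·18=2610; k=5: 590+0+10·17·18=3650 → min 1222.
Length 6: L₁..L₆: k=1: 0+1222+12·10·18=3382; k=2: 240+862+12·2·18=1534; k=3: 432+2250+12·8·18=4410; k=4: 440+1530+12·5·18=3050; k=5: 898+0+12·17·18=4570 → min 1534.
Optimal order: ((L₁·L₂)·(((L₃·L₄)·L₅)·L₆)) with cost 1534.

1534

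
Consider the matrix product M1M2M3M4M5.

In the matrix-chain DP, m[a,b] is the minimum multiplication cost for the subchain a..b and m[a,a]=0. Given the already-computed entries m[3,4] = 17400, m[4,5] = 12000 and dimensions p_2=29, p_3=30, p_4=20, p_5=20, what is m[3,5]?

29000

m[3,5] = min over k∈[3,4] of m[3,k]+m[k+1,5]+p_{2}·p_k·p_{5}.
k=3: 0 + 12000 + 29·30·20 = 29400; k=4: 17400 + 0 + 29·20·20 = 29000.
Minimum: 29000 at k=4.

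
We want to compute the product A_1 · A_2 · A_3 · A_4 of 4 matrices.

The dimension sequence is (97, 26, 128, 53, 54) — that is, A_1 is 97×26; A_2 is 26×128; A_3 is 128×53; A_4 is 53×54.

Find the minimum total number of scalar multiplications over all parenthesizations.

386984

Adjacent pairs: A_1A_2 = 97·26·128 = 322816; A_2A_3 = 26·128·53 = 176384; A_3A_4 = 128·53·54 = 366336.
Length 3: A_1..A_3: k=1: 0+176384+97·26·53=310050; k=2: 322816+0+97·128·53=980864 → min 310050 | A_2..A_4: k=2: 0+366336+26·128·54=546048; k=3: 176384+0+26·53·54=250796 → min 250796.
Length 4: A_1..A_4: k=1: 0+250796+97·26·54=386984; k=2: 322816+366336+97·128·54=1359616; k=3: 310050+0+97·53·54=587664 → min 386984.
Optimal order: (A_1 · ((A_2 · A_3) · A_4)) with cost 386984.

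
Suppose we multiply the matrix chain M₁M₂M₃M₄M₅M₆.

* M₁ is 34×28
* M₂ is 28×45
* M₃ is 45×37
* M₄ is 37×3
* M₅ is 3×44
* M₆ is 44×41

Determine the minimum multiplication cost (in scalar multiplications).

21225

Adjacent pairs: M₁M₂ = 34·28·45 = 42840; M₂M₃ = 28·45·37 = 46620; M₃M₄ = 45·37·3 = 4995; M₄M₅ = 37·3·44 = 4884; M₅M₆ = 3·44·41 = 5412.
Length 3: M₁..M₃: k=1: 0+46620+34·28·37=81844; k=2: 42840+0+34·45·37=99450 → min 81844 | M₂..M₄: k=2: 0+4995+28·45·3=8775; k=3: 46620+0+28·37·3=49728 → min 8775 | M₃..M₅: k=3: 0+4884+45·37·44=78144; k=4: 4995+0+45·3·44=10935 → min 10935 | M₄..M₆: k=4: 0+5412+37·3·41=9963; k=5: 4884+0+37·44·41=71632 → min 9963.
Length 4: M₁..M₄: k=1: 0+8775+34·28·3=11631; k=2: 42840+4995+34·45·3=52425; k=3: 81844+0+34·37·3=85618 → min 11631 | M₂..M₅: k=2: 0+10935+28·45·44=66375; k=3: 46620+4884+28·37·44=97088; k=4: 8775+0+28·3·44=12471 → min 12471 | M₃..M₆: k=3: 0+9963+45·37·41=78228; k=4: 4995+5412+45·3·41=15942; k=5: 10935+0+45·44·41=92115 → min 15942.
Length 5: M₁..M₅: k=1: 0+12471+34·28·44=54359; k=2: 42840+10935+34·45·44=121095; k=3: 81844+4884+34·37·44=142080; k=4: 11631+0+34·3·44=16119 → min 16119 | M₂..M₆: k=2: 0+15942+28·45·41=67602; k=3: 46620+9963+28·37·41=99059; k=4: 8775+5412+28·3·41=17631; k=5: 12471+0+28·44·41=62983 → min 17631.
Length 6: M₁..M₆: k=1: 0+17631+34·28·41=56663; k=2: 42840+15942+34·45·41=121512; k=3: 81844+9963+34·37·41=143385; k=4: 11631+5412+34·3·41=21225; k=5: 16119+0+34·44·41=77455 → min 21225.
Optimal order: ((M₁(M₂(M₃M₄)))(M₅M₆)) with cost 21225.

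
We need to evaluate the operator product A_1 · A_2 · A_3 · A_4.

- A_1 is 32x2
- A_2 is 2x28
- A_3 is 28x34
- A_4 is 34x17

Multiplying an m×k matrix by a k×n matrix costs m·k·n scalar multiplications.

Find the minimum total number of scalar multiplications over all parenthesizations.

Adjacent pairs: A_1A_2 = 32·2·28 = 1792; A_2A_3 = 2·28·34 = 1904; A_3A_4 = 28·34·17 = 16184.
Length 3: A_1..A_3: k=1: 0+1904+32·2·34=4080; k=2: 1792+0+32·28·34=32256 → min 4080 | A_2..A_4: k=2: 0+16184+2·28·17=17136; k=3: 1904+0+2·34·17=3060 → min 3060.
Length 4: A_1..A_4: k=1: 0+3060+32·2·17=4148; k=2: 1792+16184+32·28·17=33208; k=3: 4080+0+32·34·17=22576 → min 4148.
Optimal order: (A_1 · ((A_2 · A_3) · A_4)) with cost 4148.

4148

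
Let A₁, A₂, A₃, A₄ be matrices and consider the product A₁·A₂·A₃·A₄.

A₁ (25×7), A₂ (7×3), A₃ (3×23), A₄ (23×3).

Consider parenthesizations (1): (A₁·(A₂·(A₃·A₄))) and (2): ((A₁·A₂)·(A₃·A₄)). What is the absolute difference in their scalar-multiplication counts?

Order (1) = (A₁·(A₂·(A₃·A₄))): (A₃·A₄): 3×23 by 23×3 → 3×3, cost 3·23·3 = 207; (A₂·(A₃·A₄)): 7×3 by 3×3 → 7×3, cost 7·3·3 = 63; cumulative 270; (A₁·(A₂·(A₃·A₄))): 25×7 by 7×3 → 25×3, cost 25·7·3 = 525; cumulative 795. Total 795.
Order (2) = ((A₁·A₂)·(A₃·A₄)): (A₁·A₂): 25×7 by 7×3 → 25×3, cost 25·7·3 = 525; (A₃·A₄): 3×23 by 23×3 → 3×3, cost 3·23·3 = 207; ((A₁·A₂)·(A₃·A₄)): 25×3 by 3×3 → 25×3, cost 25·3·3 = 225; cumulative 957. Total 957.
Difference: |795 − 957| = 162.

162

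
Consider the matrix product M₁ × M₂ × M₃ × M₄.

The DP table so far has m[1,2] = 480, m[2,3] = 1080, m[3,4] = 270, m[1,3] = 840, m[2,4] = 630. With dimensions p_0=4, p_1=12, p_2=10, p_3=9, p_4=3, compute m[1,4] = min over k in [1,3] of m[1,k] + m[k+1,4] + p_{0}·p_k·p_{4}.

m[1,4] = min over k∈[1,3] of m[1,k]+m[k+1,4]+p_{0}·p_k·p_{4}.
k=1: 0 + 630 + 4·12·3 = 774; k=2: 480 + 270 + 4·10·3 = 870; k=3: 840 + 0 + 4·9·3 = 948.
Minimum: 774 at k=1.

774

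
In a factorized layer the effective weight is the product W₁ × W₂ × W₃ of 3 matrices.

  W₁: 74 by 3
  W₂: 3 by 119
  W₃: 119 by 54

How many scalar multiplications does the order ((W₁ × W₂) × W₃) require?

(W₁ × W₂): 74×3 by 3×119 → 74×119, cost 74·3·119 = 26418
((W₁ × W₂) × W₃): 74×119 by 119×54 → 74×54, cost 74·119·54 = 475524; cumulative 501942
Total: 501942 scalar multiplications.

501942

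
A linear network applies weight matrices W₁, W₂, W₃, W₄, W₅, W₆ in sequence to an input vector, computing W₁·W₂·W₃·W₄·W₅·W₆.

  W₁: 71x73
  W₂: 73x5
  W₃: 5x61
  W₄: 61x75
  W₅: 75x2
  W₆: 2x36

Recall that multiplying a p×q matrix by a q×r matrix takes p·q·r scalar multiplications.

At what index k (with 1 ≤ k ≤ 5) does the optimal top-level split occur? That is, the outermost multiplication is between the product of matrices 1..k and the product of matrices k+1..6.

5

Adjacent pairs: W₁W₂ = 71·73·5 = 25915; W₂W₃ = 73·5·61 = 22265; W₃W₄ = 5·61·75 = 22875; W₄W₅ = 61·75·2 = 9150; W₅W₆ = 75·2·36 = 5400.
Length 3: W₁..W₃: k=1: 0+22265+71·73·61=338428; k=2: 25915+0+71·5·61=47570 → min 47570 | W₂..W₄: k=2: 0+22875+73·5·75=50250; k=3: 22265+0+73·61·75=356240 → min 50250 | W₃..W₅: k=3: 0+9150+5·61·2=9760; k=4: 22875+0+5·75·2=23625 → min 9760 | W₄..W₆: k=4: 0+5400+61·75·36=170100; k=5: 9150+0+61·2·36=13542 → min 13542.
Length 4: W₁..W₄: k=1: 0+50250+71·73·75=438975; k=2: 25915+22875+71·5·75=75415; k=3: 47570+0+71·61·75=372395 → min 75415 | W₂..W₅: k=2: 0+9760+73·5·2=10490; k=3: 22265+9150+73·61·2=40321; k=4: 50250+0+73·75·2=61200 → min 10490 | W₃..W₆: k=3: 0+13542+5·61·36=24522; k=4: 22875+5400+5·75·36=41775; k=5: 9760+0+5·2·36=10120 → min 10120.
Length 5: W₁..W₅: k=1: 0+10490+71·73·2=20856; k=2: 25915+9760+71·5·2=36385; k=3: 47570+9150+71·61·2=65382; k=4: 75415+0+71·75·2=86065 → min 20856 | W₂..W₆: k=2: 0+10120+73·5·36=23260; k=3: 22265+13542+73·61·36=196115; k=4: 50250+5400+73·75·36=252750; k=5: 10490+0+73·2·36=15746 → min 15746.
Top-level splits: k=1: (W₁..W₁)·(W₂..W₆) → 0+15746+71·73·36 = 202334; k=2: (W₁..W₂)·(W₃..W₆) → 25915+10120+71·5·36 = 48815; k=3: (W₁..W₃)·(W₄..W₆) → 47570+13542+71·61·36 = 217028; k=4: (W₁..W₄)·(W₅..W₆) → 75415+5400+71·75·36 = 272515; k=5: (W₁..W₅)·(W₆..W₆) → 20856+0+71·2·36 = 25968.
Best split is after W₅, i.e. k = 5.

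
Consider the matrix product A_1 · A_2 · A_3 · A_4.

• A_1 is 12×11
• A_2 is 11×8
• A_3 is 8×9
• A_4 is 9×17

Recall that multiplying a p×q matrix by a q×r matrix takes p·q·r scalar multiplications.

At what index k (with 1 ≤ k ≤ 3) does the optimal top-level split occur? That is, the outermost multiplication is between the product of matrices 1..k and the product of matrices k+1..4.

3

Adjacent pairs: A_1A_2 = 12·11·8 = 1056; A_2A_3 = 11·8·9 = 792; A_3A_4 = 8·9·17 = 1224.
Length 3: A_1..A_3: k=1: 0+792+12·11·9=1980; k=2: 1056+0+12·8·9=1920 → min 1920 | A_2..A_4: k=2: 0+1224+11·8·17=2720; k=3: 792+0+11·9·17=2475 → min 2475.
Top-level splits: k=1: (A_1..A_1)·(A_2..A_4) → 0+2475+12·11·17 = 4719; k=2: (A_1..A_2)·(A_3..A_4) → 1056+1224+12·8·17 = 3912; k=3: (A_1..A_3)·(A_4..A_4) → 1920+0+12·9·17 = 3756.
Best split is after A_3, i.e. k = 3.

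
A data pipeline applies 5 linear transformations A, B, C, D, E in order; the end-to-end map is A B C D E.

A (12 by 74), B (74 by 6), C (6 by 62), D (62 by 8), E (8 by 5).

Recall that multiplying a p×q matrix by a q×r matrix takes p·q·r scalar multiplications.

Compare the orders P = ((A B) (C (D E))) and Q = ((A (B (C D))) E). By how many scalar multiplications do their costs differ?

4084

Order P = ((A B) (C (D E))): (A B): 12×74 by 74×6 → 12×6, cost 12·74·6 = 5328; (D E): 62×8 by 8×5 → 62×5, cost 62·8·5 = 2480; (C (D E)): 6×62 by 62×5 → 6×5, cost 6·62·5 = 1860; cumulative 4340; ((A B) (C (D E))): 12×6 by 6×5 → 12×5, cost 12·6·5 = 360; cumulative 10028. Total 10028.
Order Q = ((A (B (C D))) E): (C D): 6×62 by 62×8 → 6×8, cost 6·62·8 = 2976; (B (C D)): 74×6 by 6×8 → 74×8, cost 74·6·8 = 3552; cumulative 6528; (A (B (C D))): 12×74 by 74×8 → 12×8, cost 12·74·8 = 7104; cumulative 13632; ((A (B (C D))) E): 12×8 by 8×5 → 12×5, cost 12·8·5 = 480; cumulative 14112. Total 14112.
Difference: |10028 − 14112| = 4084.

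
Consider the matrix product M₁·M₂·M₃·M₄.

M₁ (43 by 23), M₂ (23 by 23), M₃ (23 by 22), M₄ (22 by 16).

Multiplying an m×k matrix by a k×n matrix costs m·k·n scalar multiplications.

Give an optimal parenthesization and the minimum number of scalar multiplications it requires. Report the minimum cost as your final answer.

32384

Adjacent pairs: M₁M₂ = 43·23·23 = 22747; M₂M₃ = 23·23·22 = 11638; M₃M₄ = 23·22·16 = 8096.
Length 3: M₁..M₃: k=1: 0+11638+43·23·22=33396; k=2: 22747+0+43·23·22=44505 → min 33396 | M₂..M₄: k=2: 0+8096+23·23·16=16560; k=3: 11638+0+23·22·16=19734 → min 16560.
Length 4: M₁..M₄: k=1: 0+16560+43·23·16=32384; k=2: 22747+8096+43·23·16=46667; k=3: 33396+0+43·22·16=48532 → min 32384.
Optimal parenthesization: (M₁·(M₂·(M₃·M₄))) with cost 32384.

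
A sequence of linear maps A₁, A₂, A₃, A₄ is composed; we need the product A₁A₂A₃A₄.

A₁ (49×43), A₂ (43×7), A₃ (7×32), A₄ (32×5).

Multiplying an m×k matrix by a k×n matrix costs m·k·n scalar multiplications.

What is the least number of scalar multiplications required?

13160

Adjacent pairs: A₁A₂ = 49·43·7 = 14749; A₂A₃ = 43·7·32 = 9632; A₃A₄ = 7·32·5 = 1120.
Length 3: A₁..A₃: k=1: 0+9632+49·43·32=77056; k=2: 14749+0+49·7·32=25725 → min 25725 | A₂..A₄: k=2: 0+1120+43·7·5=2625; k=3: 9632+0+43·32·5=16512 → min 2625.
Length 4: A₁..A₄: k=1: 0+2625+49·43·5=13160; k=2: 14749+1120+49·7·5=17584; k=3: 25725+0+49·32·5=33565 → min 13160.
Optimal order: (A₁(A₂(A₃A₄))) with cost 13160.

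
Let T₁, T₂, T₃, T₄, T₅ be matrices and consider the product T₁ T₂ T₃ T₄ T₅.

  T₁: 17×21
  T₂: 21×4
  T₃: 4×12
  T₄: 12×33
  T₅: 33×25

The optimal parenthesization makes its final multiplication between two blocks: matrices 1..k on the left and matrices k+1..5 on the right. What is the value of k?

Adjacent pairs: T₁T₂ = 17·21·4 = 1428; T₂T₃ = 21·4·12 = 1008; T₃T₄ = 4·12·33 = 1584; T₄T₅ = 12·33·25 = 9900.
Length 3: T₁..T₃: k=1: 0+1008+17·21·12=5292; k=2: 1428+0+17·4·12=2244 → min 2244 | T₂..T₄: k=2: 0+1584+21·4·33=4356; k=3: 1008+0+21·12·33=9324 → min 4356 | T₃..T₅: k=3: 0+9900+4·12·25=11100; k=4: 1584+0+4·33·25=4884 → min 4884.
Length 4: T₁..T₄: k=1: 0+4356+17·21·33=16137; k=2: 1428+1584+17·4·33=5256; k=3: 2244+0+17·12·33=8976 → min 5256 | T₂..T₅: k=2: 0+4884+21·4·25=6984; k=3: 1008+9900+21·12·25=17208; k=4: 4356+0+21·33·25=21681 → min 6984.
Top-level splits: k=1: (T₁..T₁)·(T₂..T₅) → 0+6984+17·21·25 = 15909; k=2: (T₁..T₂)·(T₃..T₅) → 1428+4884+17·4·25 = 8012; k=3: (T₁..T₃)·(T₄..T₅) → 2244+9900+17·12·25 = 17244; k=4: (T₁..T₄)·(T₅..T₅) → 5256+0+17·33·25 = 19281.
Best split is after T₂, i.e. k = 2.

2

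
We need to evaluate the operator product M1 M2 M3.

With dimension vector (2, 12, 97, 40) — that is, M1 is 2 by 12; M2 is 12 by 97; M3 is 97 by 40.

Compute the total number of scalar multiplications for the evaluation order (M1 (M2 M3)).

(M2 M3): 12×97 by 97×40 → 12×40, cost 12·97·40 = 46560
(M1 (M2 M3)): 2×12 by 12×40 → 2×40, cost 2·12·40 = 960; cumulative 47520
Total: 47520 scalar multiplications.

47520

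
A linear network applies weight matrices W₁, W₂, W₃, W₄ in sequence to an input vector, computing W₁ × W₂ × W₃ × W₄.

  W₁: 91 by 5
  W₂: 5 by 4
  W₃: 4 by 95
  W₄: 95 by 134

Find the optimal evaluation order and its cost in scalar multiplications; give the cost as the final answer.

Adjacent pairs: W₁W₂ = 91·5·4 = 1820; W₂W₃ = 5·4·95 = 1900; W₃W₄ = 4·95·134 = 50920.
Length 3: W₁..W₃: k=1: 0+1900+91·5·95=45125; k=2: 1820+0+91·4·95=36400 → min 36400 | W₂..W₄: k=2: 0+50920+5·4·134=53600; k=3: 1900+0+5·95·134=65550 → min 53600.
Length 4: W₁..W₄: k=1: 0+53600+91·5·134=114570; k=2: 1820+50920+91·4·134=101516; k=3: 36400+0+91·95·134=1194830 → min 101516.
Optimal parenthesization: ((W₁ × W₂) × (W₃ × W₄)) with cost 101516.

101516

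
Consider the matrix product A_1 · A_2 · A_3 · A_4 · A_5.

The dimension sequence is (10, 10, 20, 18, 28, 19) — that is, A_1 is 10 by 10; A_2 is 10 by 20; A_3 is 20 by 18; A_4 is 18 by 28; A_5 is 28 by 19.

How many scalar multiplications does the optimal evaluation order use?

15760

Adjacent pairs: A_1A_2 = 10·10·20 = 2000; A_2A_3 = 10·20·18 = 3600; A_3A_4 = 20·18·28 = 10080; A_4A_5 = 18·28·19 = 9576.
Length 3: A_1..A_3: k=1: 0+3600+10·10·18=5400; k=2: 2000+0+10·20·18=5600 → min 5400 | A_2..A_4: k=2: 0+10080+10·20·28=15680; k=3: 3600+0+10·18·28=8640 → min 8640 | A_3..A_5: k=3: 0+9576+20·18·19=16416; k=4: 10080+0+20·28·19=20720 → min 16416.
Length 4: A_1..A_4: k=1: 0+8640+10·10·28=11440; k=2: 2000+10080+10·20·28=17680; k=3: 5400+0+10·18·28=10440 → min 10440 | A_2..A_5: k=2: 0+16416+10·20·19=20216; k=3: 3600+9576+10·18·19=16596; k=4: 8640+0+10·28·19=13960 → min 13960.
Length 5: A_1..A_5: k=1: 0+13960+10·10·19=15860; k=2: 2000+16416+10·20·19=22216; k=3: 5400+9576+10·18·19=18396; k=4: 10440+0+10·28·19=15760 → min 15760.
Optimal order: (((A_1 · (A_2 · A_3)) · A_4) · A_5) with cost 15760.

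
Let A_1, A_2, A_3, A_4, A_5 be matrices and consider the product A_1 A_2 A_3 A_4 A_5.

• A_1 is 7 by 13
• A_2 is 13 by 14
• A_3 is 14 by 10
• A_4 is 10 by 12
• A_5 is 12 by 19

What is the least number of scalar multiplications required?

4690

Adjacent pairs: A_1A_2 = 7·13·14 = 1274; A_2A_3 = 13·14·10 = 1820; A_3A_4 = 14·10·12 = 1680; A_4A_5 = 10·12·19 = 2280.
Length 3: A_1..A_3: k=1: 0+1820+7·13·10=2730; k=2: 1274+0+7·14·10=2254 → min 2254 | A_2..A_4: k=2: 0+1680+13·14·12=3864; k=3: 1820+0+13·10·12=3380 → min 3380 | A_3..A_5: k=3: 0+2280+14·10·19=4940; k=4: 1680+0+14·12·19=4872 → min 4872.
Length 4: A_1..A_4: k=1: 0+3380+7·13·12=4472; k=2: 1274+1680+7·14·12=4130; k=3: 2254+0+7·10·12=3094 → min 3094 | A_2..A_5: k=2: 0+4872+13·14·19=8330; k=3: 1820+2280+13·10·19=6570; k=4: 3380+0+13·12·19=6344 → min 6344.
Length 5: A_1..A_5: k=1: 0+6344+7·13·19=8073; k=2: 1274+4872+7·14·19=8008; k=3: 2254+2280+7·10·19=5864; k=4: 3094+0+7·12·19=4690 → min 4690.
Optimal order: ((((A_1 A_2) A_3) A_4) A_5) with cost 4690.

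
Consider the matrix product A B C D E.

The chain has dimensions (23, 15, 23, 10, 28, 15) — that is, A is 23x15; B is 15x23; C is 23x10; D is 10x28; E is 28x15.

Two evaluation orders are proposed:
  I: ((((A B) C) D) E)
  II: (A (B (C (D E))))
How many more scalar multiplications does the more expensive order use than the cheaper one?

11325

Order I = ((((A B) C) D) E): (A B): 23×15 by 15×23 → 23×23, cost 23·15·23 = 7935; ((A B) C): 23×23 by 23×10 → 23×10, cost 23·23·10 = 5290; cumulative 13225; (((A B) C) D): 23×10 by 10×28 → 23×28, cost 23·10·28 = 6440; cumulative 19665; ((((A B) C) D) E): 23×28 by 28×15 → 23×15, cost 23·28·15 = 9660; cumulative 29325. Total 29325.
Order II = (A (B (C (D E)))): (D E): 10×28 by 28×15 → 10×15, cost 10·28·15 = 4200; (C (D E)): 23×10 by 10×15 → 23×15, cost 23·10·15 = 3450; cumulative 7650; (B (C (D E))): 15×23 by 23×15 → 15×15, cost 15·23·15 = 5175; cumulative 12825; (A (B (C (D E)))): 23×15 by 15×15 → 23×15, cost 23·15·15 = 5175; cumulative 18000. Total 18000.
Difference: |29325 − 18000| = 11325.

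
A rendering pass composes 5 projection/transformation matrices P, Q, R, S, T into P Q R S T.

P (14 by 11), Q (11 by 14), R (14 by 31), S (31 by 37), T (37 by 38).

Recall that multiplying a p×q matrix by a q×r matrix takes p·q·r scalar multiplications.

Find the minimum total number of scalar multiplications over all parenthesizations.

Adjacent pairs: PQ = 14·11·14 = 2156; QR = 11·14·31 = 4774; RS = 14·31·37 = 16058; ST = 31·37·38 = 43586.
Length 3: P..R: k=1: 0+4774+14·11·31=9548; k=2: 2156+0+14·14·31=8232 → min 8232 | Q..S: k=2: 0+16058+11·14·37=21756; k=3: 4774+0+11·31·37=17391 → min 17391 | R..T: k=3: 0+43586+14·31·38=60078; k=4: 16058+0+14·37·38=35742 → min 35742.
Length 4: P..S: k=1: 0+17391+14·11·37=23089; k=2: 2156+16058+14·14·37=25466; k=3: 8232+0+14·31·37=24290 → min 23089 | Q..T: k=2: 0+35742+11·14·38=41594; k=3: 4774+43586+11·31·38=61318; k=4: 17391+0+11·37·38=32857 → min 32857.
Length 5: P..T: k=1: 0+32857+14·11·38=38709; k=2: 2156+35742+14·14·38=45346; k=3: 8232+43586+14·31·38=68310; k=4: 23089+0+14·37·38=42773 → min 38709.
Optimal order: (P (((Q R) S) T)) with cost 38709.

38709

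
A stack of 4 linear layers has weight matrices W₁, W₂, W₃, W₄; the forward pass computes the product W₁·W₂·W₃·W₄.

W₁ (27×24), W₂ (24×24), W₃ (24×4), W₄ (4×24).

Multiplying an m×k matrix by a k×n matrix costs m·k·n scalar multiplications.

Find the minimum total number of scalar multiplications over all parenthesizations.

7488

Adjacent pairs: W₁W₂ = 27·24·24 = 15552; W₂W₃ = 24·24·4 = 2304; W₃W₄ = 24·4·24 = 2304.
Length 3: W₁..W₃: k=1: 0+2304+27·24·4=4896; k=2: 15552+0+27·24·4=18144 → min 4896 | W₂..W₄: k=2: 0+2304+24·24·24=16128; k=3: 2304+0+24·4·24=4608 → min 4608.
Length 4: W₁..W₄: k=1: 0+4608+27·24·24=20160; k=2: 15552+2304+27·24·24=33408; k=3: 4896+0+27·4·24=7488 → min 7488.
Optimal order: ((W₁·(W₂·W₃))·W₄) with cost 7488.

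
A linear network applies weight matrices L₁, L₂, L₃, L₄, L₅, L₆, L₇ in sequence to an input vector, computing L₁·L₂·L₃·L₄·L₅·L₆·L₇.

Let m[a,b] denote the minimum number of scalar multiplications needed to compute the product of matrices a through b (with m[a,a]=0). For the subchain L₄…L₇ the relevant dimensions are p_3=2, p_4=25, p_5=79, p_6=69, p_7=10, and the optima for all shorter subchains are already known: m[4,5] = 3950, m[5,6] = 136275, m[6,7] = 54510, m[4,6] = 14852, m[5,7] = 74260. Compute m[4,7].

m[4,7] = min over k∈[4,6] of m[4,k]+m[k+1,7]+p_{3}·p_k·p_{7}.
k=4: 0 + 74260 + 2·25·10 = 74760; k=5: 3950 + 54510 + 2·79·10 = 60040; k=6: 14852 + 0 + 2·69·10 = 16232.
Minimum: 16232 at k=6.

16232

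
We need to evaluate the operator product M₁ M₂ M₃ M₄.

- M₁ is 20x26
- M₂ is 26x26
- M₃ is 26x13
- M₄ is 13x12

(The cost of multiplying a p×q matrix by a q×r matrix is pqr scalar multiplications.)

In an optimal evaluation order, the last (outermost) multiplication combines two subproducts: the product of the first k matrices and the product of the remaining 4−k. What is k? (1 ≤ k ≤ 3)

Adjacent pairs: M₁M₂ = 20·26·26 = 13520; M₂M₃ = 26·26·13 = 8788; M₃M₄ = 26·13·12 = 4056.
Length 3: M₁..M₃: k=1: 0+8788+20·26·13=15548; k=2: 13520+0+20·26·13=20280 → min 15548 | M₂..M₄: k=2: 0+4056+26·26·12=12168; k=3: 8788+0+26·13·12=12844 → min 12168.
Top-level splits: k=1: (M₁..M₁)·(M₂..M₄) → 0+12168+20·26·12 = 18408; k=2: (M₁..M₂)·(M₃..M₄) → 13520+4056+20·26·12 = 23816; k=3: (M₁..M₃)·(M₄..M₄) → 15548+0+20·13·12 = 18668.
Best split is after M₁, i.e. k = 1.

1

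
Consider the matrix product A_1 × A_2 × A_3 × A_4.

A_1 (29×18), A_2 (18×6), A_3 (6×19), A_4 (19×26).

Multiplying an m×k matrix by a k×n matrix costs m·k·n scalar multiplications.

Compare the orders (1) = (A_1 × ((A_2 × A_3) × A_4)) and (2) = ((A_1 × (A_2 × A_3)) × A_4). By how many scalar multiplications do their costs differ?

1780

Order (1) = (A_1 × ((A_2 × A_3) × A_4)): (A_2 × A_3): 18×6 by 6×19 → 18×19, cost 18·6·19 = 2052; ((A_2 × A_3) × A_4): 18×19 by 19×26 → 18×26, cost 18·19·26 = 8892; cumulative 10944; (A_1 × ((A_2 × A_3) × A_4)): 29×18 by 18×26 → 29×26, cost 29·18·26 = 13572; cumulative 24516. Total 24516.
Order (2) = ((A_1 × (A_2 × A_3)) × A_4): (A_2 × A_3): 18×6 by 6×19 → 18×19, cost 18·6·19 = 2052; (A_1 × (A_2 × A_3)): 29×18 by 18×19 → 29×19, cost 29·18·19 = 9918; cumulative 11970; ((A_1 × (A_2 × A_3)) × A_4): 29×19 by 19×26 → 29×26, cost 29·19·26 = 14326; cumulative 26296. Total 26296.
Difference: |24516 − 26296| = 1780.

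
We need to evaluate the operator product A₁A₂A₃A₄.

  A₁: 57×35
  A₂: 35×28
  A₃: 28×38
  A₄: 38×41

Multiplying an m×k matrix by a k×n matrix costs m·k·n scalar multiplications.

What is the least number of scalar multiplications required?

Adjacent pairs: A₁A₂ = 57·35·28 = 55860; A₂A₃ = 35·28·38 = 37240; A₃A₄ = 28·38·41 = 43624.
Length 3: A₁..A₃: k=1: 0+37240+57·35·38=113050; k=2: 55860+0+57·28·38=116508 → min 113050 | A₂..A₄: k=2: 0+43624+35·28·41=83804; k=3: 37240+0+35·38·41=91770 → min 83804.
Length 4: A₁..A₄: k=1: 0+83804+57·35·41=165599; k=2: 55860+43624+57·28·41=164920; k=3: 113050+0+57·38·41=201856 → min 164920.
Optimal order: ((A₁A₂)(A₃A₄)) with cost 164920.

164920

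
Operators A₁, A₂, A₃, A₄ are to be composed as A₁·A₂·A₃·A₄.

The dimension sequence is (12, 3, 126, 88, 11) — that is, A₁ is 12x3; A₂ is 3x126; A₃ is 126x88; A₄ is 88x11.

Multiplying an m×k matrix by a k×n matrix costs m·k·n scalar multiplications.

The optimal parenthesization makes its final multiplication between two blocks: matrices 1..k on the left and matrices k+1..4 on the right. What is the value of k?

1

Adjacent pairs: A₁A₂ = 12·3·126 = 4536; A₂A₃ = 3·126·88 = 33264; A₃A₄ = 126·88·11 = 121968.
Length 3: A₁..A₃: k=1: 0+33264+12·3·88=36432; k=2: 4536+0+12·126·88=137592 → min 36432 | A₂..A₄: k=2: 0+121968+3·126·11=126126; k=3: 33264+0+3·88·11=36168 → min 36168.
Top-level splits: k=1: (A₁..A₁)·(A₂..A₄) → 0+36168+12·3·11 = 36564; k=2: (A₁..A₂)·(A₃..A₄) → 4536+121968+12·126·11 = 143136; k=3: (A₁..A₃)·(A₄..A₄) → 36432+0+12·88·11 = 48048.
Best split is after A₁, i.e. k = 1.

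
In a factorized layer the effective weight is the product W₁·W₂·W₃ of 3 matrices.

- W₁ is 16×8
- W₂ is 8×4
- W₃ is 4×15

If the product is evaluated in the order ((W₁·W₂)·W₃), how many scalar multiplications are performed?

(W₁·W₂): 16×8 by 8×4 → 16×4, cost 16·8·4 = 512
((W₁·W₂)·W₃): 16×4 by 4×15 → 16×15, cost 16·4·15 = 960; cumulative 1472
Total: 1472 scalar multiplications.

1472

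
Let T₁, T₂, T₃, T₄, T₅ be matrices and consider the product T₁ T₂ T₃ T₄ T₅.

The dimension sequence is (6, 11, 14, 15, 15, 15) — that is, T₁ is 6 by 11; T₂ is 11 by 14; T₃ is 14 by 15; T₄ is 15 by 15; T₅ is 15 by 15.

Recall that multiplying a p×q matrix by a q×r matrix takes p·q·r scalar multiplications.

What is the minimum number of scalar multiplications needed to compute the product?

Adjacent pairs: T₁T₂ = 6·11·14 = 924; T₂T₃ = 11·14·15 = 2310; T₃T₄ = 14·15·15 = 3150; T₄T₅ = 15·15·15 = 3375.
Length 3: T₁..T₃: k=1: 0+2310+6·11·15=3300; k=2: 924+0+6·14·15=2184 → min 2184 | T₂..T₄: k=2: 0+3150+11·14·15=5460; k=3: 2310+0+11·15·15=4785 → min 4785 | T₃..T₅: k=3: 0+3375+14·15·15=6525; k=4: 3150+0+14·15·15=6300 → min 6300.
Length 4: T₁..T₄: k=1: 0+4785+6·11·15=5775; k=2: 924+3150+6·14·15=5334; k=3: 2184+0+6·15·15=3534 → min 3534 | T₂..T₅: k=2: 0+6300+11·14·15=8610; k=3: 2310+3375+11·15·15=8160; k=4: 4785+0+11·15·15=7260 → min 7260.
Length 5: T₁..T₅: k=1: 0+7260+6·11·15=8250; k=2: 924+6300+6·14·15=8484; k=3: 2184+3375+6·15·15=6909; k=4: 3534+0+6·15·15=4884 → min 4884.
Optimal order: ((((T₁ T₂) T₃) T₄) T₅) with cost 4884.

4884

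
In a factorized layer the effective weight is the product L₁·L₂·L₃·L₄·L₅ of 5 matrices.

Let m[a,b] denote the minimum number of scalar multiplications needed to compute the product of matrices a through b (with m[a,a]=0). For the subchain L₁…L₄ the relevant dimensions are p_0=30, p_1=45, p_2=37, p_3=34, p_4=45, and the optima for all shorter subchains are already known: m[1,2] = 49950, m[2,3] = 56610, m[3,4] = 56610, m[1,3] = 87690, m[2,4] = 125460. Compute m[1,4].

133590

m[1,4] = min over k∈[1,3] of m[1,k]+m[k+1,4]+p_{0}·p_k·p_{4}.
k=1: 0 + 125460 + 30·45·45 = 186210; k=2: 49950 + 56610 + 30·37·45 = 156510; k=3: 87690 + 0 + 30·34·45 = 133590.
Minimum: 133590 at k=3.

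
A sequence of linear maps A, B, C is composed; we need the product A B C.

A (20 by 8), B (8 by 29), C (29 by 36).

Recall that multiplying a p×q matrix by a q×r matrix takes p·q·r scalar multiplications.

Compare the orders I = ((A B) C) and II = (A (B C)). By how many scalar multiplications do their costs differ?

Order I = ((A B) C): (A B): 20×8 by 8×29 → 20×29, cost 20·8·29 = 4640; ((A B) C): 20×29 by 29×36 → 20×36, cost 20·29·36 = 20880; cumulative 25520. Total 25520.
Order II = (A (B C)): (B C): 8×29 by 29×36 → 8×36, cost 8·29·36 = 8352; (A (B C)): 20×8 by 8×36 → 20×36, cost 20·8·36 = 5760; cumulative 14112. Total 14112.
Difference: |25520 − 14112| = 11408.

11408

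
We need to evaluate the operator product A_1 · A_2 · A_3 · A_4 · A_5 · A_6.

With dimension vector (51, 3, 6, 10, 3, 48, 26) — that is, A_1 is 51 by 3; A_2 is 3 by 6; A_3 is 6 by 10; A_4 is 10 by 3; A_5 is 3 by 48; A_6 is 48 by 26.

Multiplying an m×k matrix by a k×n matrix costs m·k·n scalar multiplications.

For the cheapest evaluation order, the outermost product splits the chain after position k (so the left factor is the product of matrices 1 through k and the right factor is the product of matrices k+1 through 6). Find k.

1

Adjacent pairs: A_1A_2 = 51·3·6 = 918; A_2A_3 = 3·6·10 = 180; A_3A_4 = 6·10·3 = 180; A_4A_5 = 10·3·48 = 1440; A_5A_6 = 3·48·26 = 3744.
Length 3: A_1..A_3: k=1: 0+180+51·3·10=1710; k=2: 918+0+51·6·10=3978 → min 1710 | A_2..A_4: k=2: 0+180+3·6·3=234; k=3: 180+0+3·10·3=270 → min 234 | A_3..A_5: k=3: 0+1440+6·10·48=4320; k=4: 180+0+6·3·48=1044 → min 1044 | A_4..A_6: k=4: 0+3744+10·3·26=4524; k=5: 1440+0+10·48·26=13920 → min 4524.
Length 4: A_1..A_4: k=1: 0+234+51·3·3=693; k=2: 918+180+51·6·3=2016; k=3: 1710+0+51·10·3=3240 → min 693 | A_2..A_5: k=2: 0+1044+3·6·48=1908; k=3: 180+1440+3·10·48=3060; k=4: 234+0+3·3·48=666 → min 666 | A_3..A_6: k=3: 0+4524+6·10·26=6084; k=4: 180+3744+6·3·26=4392; k=5: 1044+0+6·48·26=8532 → min 4392.
Length 5: A_1..A_5: k=1: 0+666+51·3·48=8010; k=2: 918+1044+51·6·48=16650; k=3: 1710+1440+51·10·48=27630; k=4: 693+0+51·3·48=8037 → min 8010 | A_2..A_6: k=2: 0+4392+3·6·26=4860; k=3: 180+4524+3·10·26=5484; k=4: 234+3744+3·3·26=4212; k=5: 666+0+3·48·26=4410 → min 4212.
Top-level splits: k=1: (A_1..A_1)·(A_2..A_6) → 0+4212+51·3·26 = 8190; k=2: (A_1..A_2)·(A_3..A_6) → 918+4392+51·6·26 = 13266; k=3: (A_1..A_3)·(A_4..A_6) → 1710+4524+51·10·26 = 19494; k=4: (A_1..A_4)·(A_5..A_6) → 693+3744+51·3·26 = 8415; k=5: (A_1..A_5)·(A_6..A_6) → 8010+0+51·48·26 = 71658.
Best split is after A_1, i.e. k = 1.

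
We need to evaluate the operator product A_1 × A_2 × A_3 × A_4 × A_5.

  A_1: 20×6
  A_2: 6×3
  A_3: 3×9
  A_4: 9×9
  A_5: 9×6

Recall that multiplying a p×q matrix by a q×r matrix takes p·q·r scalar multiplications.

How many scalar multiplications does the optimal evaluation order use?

Adjacent pairs: A_1A_2 = 20·6·3 = 360; A_2A_3 = 6·3·9 = 162; A_3A_4 = 3·9·9 = 243; A_4A_5 = 9·9·6 = 486.
Length 3: A_1..A_3: k=1: 0+162+20·6·9=1242; k=2: 360+0+20·3·9=900 → min 900 | A_2..A_4: k=2: 0+243+6·3·9=405; k=3: 162+0+6·9·9=648 → min 405 | A_3..A_5: k=3: 0+486+3·9·6=648; k=4: 243+0+3·9·6=405 → min 405.
Length 4: A_1..A_4: k=1: 0+405+20·6·9=1485; k=2: 360+243+20·3·9=1143; k=3: 900+0+20·9·9=2520 → min 1143 | A_2..A_5: k=2: 0+405+6·3·6=513; k=3: 162+486+6·9·6=972; k=4: 405+0+6·9·6=729 → min 513.
Length 5: A_1..A_5: k=1: 0+513+20·6·6=1233; k=2: 360+405+20·3·6=1125; k=3: 900+486+20·9·6=2466; k=4: 1143+0+20·9·6=2223 → min 1125.
Optimal order: ((A_1 × A_2) × ((A_3 × A_4) × A_5)) with cost 1125.

1125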